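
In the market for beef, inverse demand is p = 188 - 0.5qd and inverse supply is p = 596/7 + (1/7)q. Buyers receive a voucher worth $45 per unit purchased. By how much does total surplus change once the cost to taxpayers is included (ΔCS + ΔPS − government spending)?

Pre-subsidy: 188 - 0.5q = 596/7 + (1/7)q gives q* = 160 and p* = 108.
With the rebate, buyers effectively pay pb = ps − 45, where ps is the price sellers receive.
On the curves, pb = 188 - 0.5q and ps = 596/7 + (1/7)q; the wedge ps − pb = 45 gives 596/7 + (1/7)q − (188 - 0.5q) = 45, so q' = 230.
Then pb = 188 − 0.5·230 = 73 and ps = 596/7 + (1/7)·230 = 118.
ΔCS = ½(160 + 230)(108 − 73) = 6825; ΔPS = ½(160 + 230)(118 − 108) = 1950.
Government spending = 45 × 230 = 10350.
Net change = 6825 + 1950 − 10350 = -1575. The loss equals the DWL triangle ½·45·70.

Net change in total surplus = -$1575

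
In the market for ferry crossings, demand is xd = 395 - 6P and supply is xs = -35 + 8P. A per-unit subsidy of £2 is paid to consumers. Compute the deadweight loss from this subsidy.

Deadweight loss = 48/7

Pre-subsidy: 395 - 6P = -35 + 8P gives P* = 215/7, x* = 1475/7.
With the rebate, buyers effectively pay Pb = Ps − 2, where Ps is the price sellers receive.
Demand in terms of Ps becomes xd = 395 − 6(Ps − 2) = 407 - 6Ps. Setting this equal to supply: 407 - 6Ps = -35 + 8Ps, so Ps = 221/7.
Buyers pay Pb = 221/7 − 2 = 207/7; x' = -35 + 8·(221/7) = 1523/7.
The subsidy expands output by 1523/7 − 1475/7 = 48/7 past the efficient level; on those units the gap between marginal cost and willingness to pay runs from 0 up to 2.
DWL = ½ × 2 × 48/7 = 48/7.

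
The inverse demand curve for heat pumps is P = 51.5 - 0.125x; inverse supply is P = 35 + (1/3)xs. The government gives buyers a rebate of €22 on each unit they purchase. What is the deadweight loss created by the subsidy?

Pre-subsidy: 51.5 - 0.125x = 35 + (1/3)x gives x* = 36 and P* = 47.
With the rebate, buyers effectively pay Pb = Ps − 22, where Ps is the price sellers receive.
On the curves, Pb = 51.5 - 0.125x and Ps = 35 + (1/3)x; the wedge Ps − Pb = 22 gives 35 + (1/3)x − (51.5 - 0.125x) = 22, so x' = 84.
Then Pb = 51.5 − 0.125·84 = 41 and Ps = 35 + (1/3)·84 = 63.
The subsidy expands output by 84 − 36 = 48 past the efficient level; on those units the gap between marginal cost and willingness to pay runs from 0 up to 22.
DWL = ½ × 22 × 48 = 528.

Deadweight loss = €528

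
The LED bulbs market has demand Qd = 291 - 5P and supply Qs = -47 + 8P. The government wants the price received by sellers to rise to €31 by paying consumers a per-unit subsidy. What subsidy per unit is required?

Required subsidy s = €13 per unit

At a seller price of 31, quantity supplied is -47 + 8·31 = 201.
Buyers absorb 201 only when they pay Pb with 291 − 5·Pb = 201, i.e. Pb = 18.
s = Ps − Pb = 31 − 18 = 13.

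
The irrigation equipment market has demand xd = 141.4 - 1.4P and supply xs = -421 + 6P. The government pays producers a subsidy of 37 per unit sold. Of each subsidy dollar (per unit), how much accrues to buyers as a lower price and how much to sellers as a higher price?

Pre-subsidy: 141.4 - 1.4P = -421 + 6P gives P* = 76, x* = 35.
With the subsidy, sellers receive Ps = Pb + 37 for each unit, where Pb is the price buyers pay.
Supply in terms of Pb becomes xs = -421 + 6(Pb + 37) = -199 + 6Pb. Setting this equal to demand: 141.4 - 1.4Pb = -199 + 6Pb, so Pb = 46.
Sellers receive Ps = 46 + 37 = 83; x' = 141.4 − 1.4·46 = 77.
Buyers' price falls by P* − Pb = 76 − 46 = 30; sellers' price rises by Ps − P* = 83 − 76 = 7.

Buyers gain 30 per unit; sellers gain 7 per unit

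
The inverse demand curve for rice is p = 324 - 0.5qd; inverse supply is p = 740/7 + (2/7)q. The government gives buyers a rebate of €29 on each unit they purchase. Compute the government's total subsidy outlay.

Government cost = 100398/11

Pre-subsidy: 324 - 0.5q = 740/7 + (2/7)q gives q* = 3056/11 and p* = 2036/11.
With the rebate, buyers effectively pay pb = ps − 29, where ps is the price sellers receive.
On the curves, pb = 324 - 0.5q and ps = 740/7 + (2/7)q; the wedge ps − pb = 29 gives 740/7 + (2/7)q − (324 - 0.5q) = 29, so q' = 3462/11.
Then pb = 324 − 0.5·(3462/11) = 1833/11 and ps = 740/7 + (2/7)·(3462/11) = 2152/11.
Government outlay = subsidy × quantity = 29 × 3462/11 = 100398/11.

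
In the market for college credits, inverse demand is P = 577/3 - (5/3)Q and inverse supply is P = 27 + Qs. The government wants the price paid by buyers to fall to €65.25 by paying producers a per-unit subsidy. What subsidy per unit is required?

At a buyer price of 65.25, quantity demanded is 115.4 − 0.6·65.25 = 76.25.
Sellers supply 76.25 only when they receive Ps = 27 + 1·76.25 = 103.25.
s = Ps − Pb = 103.25 − 65.25 = 38.

Required subsidy s = €38 per unit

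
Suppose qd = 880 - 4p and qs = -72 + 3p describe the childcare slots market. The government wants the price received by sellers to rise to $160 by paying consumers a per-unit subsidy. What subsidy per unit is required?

Required subsidy s = $42 per unit

At a seller price of 160, quantity supplied is -72 + 3·160 = 408.
Buyers absorb 408 only when they pay pb with 880 − 4·pb = 408, i.e. pb = 118.
s = ps − pb = 160 − 118 = 42.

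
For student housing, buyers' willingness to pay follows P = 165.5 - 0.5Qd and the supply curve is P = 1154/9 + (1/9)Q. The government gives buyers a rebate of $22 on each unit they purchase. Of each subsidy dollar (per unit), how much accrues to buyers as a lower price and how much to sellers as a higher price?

Pre-subsidy: 165.5 - 0.5Q = 1154/9 + (1/9)Q gives Q* = 61 and P* = 135.
With the rebate, buyers effectively pay Pb = Ps − 22, where Ps is the price sellers receive.
On the curves, Pb = 165.5 - 0.5Q and Ps = 1154/9 + (1/9)Q; the wedge Ps − Pb = 22 gives 1154/9 + (1/9)Q − (165.5 - 0.5Q) = 22, so Q' = 97.
Then Pb = 165.5 − 0.5·97 = 117 and Ps = 1154/9 + (1/9)·97 = 139.
Buyers' price falls by P* − Pb = 135 − 117 = 18; sellers' price rises by Ps − P* = 139 − 135 = 4.

Buyers gain $18 per unit; sellers gain $4 per unit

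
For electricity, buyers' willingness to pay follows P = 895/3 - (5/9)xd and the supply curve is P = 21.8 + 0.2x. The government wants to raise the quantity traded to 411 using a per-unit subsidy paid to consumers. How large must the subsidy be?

At x = 411, from the demand curve buyers pay Pb = 895/3 − (5/9)·411 = 70; from the supply curve sellers need Ps = 21.8 + 0.2·411 = 104.
The subsidy must fill the gap: s = Ps − Pb = 104 − 70 = 34.

Required subsidy s = 34 per unit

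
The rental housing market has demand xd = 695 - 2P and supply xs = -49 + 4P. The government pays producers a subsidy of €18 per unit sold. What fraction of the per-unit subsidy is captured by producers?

Pre-subsidy: 695 - 2P = -49 + 4P gives P* = 124, x* = 447.
With the subsidy, sellers receive Ps = Pb + 18 for each unit, where Pb is the price buyers pay.
Supply in terms of Pb becomes xs = -49 + 4(Pb + 18) = 23 + 4Pb. Setting this equal to demand: 695 - 2Pb = 23 + 4Pb, so Pb = 112.
Sellers receive Ps = 112 + 18 = 130; x' = 695 − 2·112 = 471.
Buyers' price falls by P* − Pb = 124 − 112 = 12; sellers' price rises by Ps − P* = 130 − 124 = 6.
So producers capture 6/18 = 1/3 of each unit of subsidy.

Producer share = 1/3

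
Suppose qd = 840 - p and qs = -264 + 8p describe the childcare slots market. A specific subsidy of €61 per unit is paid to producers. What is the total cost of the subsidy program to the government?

Government cost = 423584/9

Pre-subsidy: 840 - p = -264 + 8p gives p* = 368/3, q* = 2152/3.
With the subsidy, sellers receive ps = pb + 61 for each unit, where pb is the price buyers pay.
Supply in terms of pb becomes qs = -264 + 8(pb + 61) = 224 + 8pb. Setting this equal to demand: 840 - pb = 224 + 8pb, so pb = 616/9.
Sellers receive ps = 616/9 + 61 = 1165/9; q' = 840 − 1·(616/9) = 6944/9.
Government outlay = subsidy × quantity = 61 × 6944/9 = 423584/9.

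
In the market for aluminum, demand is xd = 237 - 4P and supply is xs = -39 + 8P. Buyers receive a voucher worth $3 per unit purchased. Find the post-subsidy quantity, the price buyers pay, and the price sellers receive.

x' = 153; buyers pay $21; sellers receive $24

Pre-subsidy: 237 - 4P = -39 + 8P gives P* = 23, x* = 145.
With the rebate, buyers effectively pay Pb = Ps − 3, where Ps is the price sellers receive.
Demand in terms of Ps becomes xd = 237 − 4(Ps − 3) = 249 - 4Ps. Setting this equal to supply: 249 - 4Ps = -39 + 8Ps, so Ps = 24.
Buyers pay Pb = 24 − 3 = 21; x' = -39 + 8·24 = 153.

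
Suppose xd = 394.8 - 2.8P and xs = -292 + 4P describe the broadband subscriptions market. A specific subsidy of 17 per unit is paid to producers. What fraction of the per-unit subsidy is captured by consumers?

Consumer share = 10/17

Pre-subsidy: 394.8 - 2.8P = -292 + 4P gives P* = 101, x* = 112.
With the subsidy, sellers receive Ps = Pb + 17 for each unit, where Pb is the price buyers pay.
Supply in terms of Pb becomes xs = -292 + 4(Pb + 17) = -224 + 4Pb. Setting this equal to demand: 394.8 - 2.8Pb = -224 + 4Pb, so Pb = 91.
Sellers receive Ps = 91 + 17 = 108; x' = 394.8 − 2.8·91 = 140.
Buyers' price falls by P* − Pb = 101 − 91 = 10; sellers' price rises by Ps − P* = 108 − 101 = 7.
So consumers capture 10/17 = 10/17 of each unit of subsidy.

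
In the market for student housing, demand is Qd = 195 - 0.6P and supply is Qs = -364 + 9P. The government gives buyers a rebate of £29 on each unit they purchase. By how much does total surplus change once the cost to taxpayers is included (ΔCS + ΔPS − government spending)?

Net change in total surplus = -£236.53125

Pre-subsidy: 195 - 0.6P = -364 + 9P gives P* = 2795/48, Q* = 160.0625.
With the rebate, buyers effectively pay Pb = Ps − 29, where Ps is the price sellers receive.
Demand in terms of Ps becomes Qd = 195 − 0.6(Ps − 29) = 212.4 - 0.6Ps. Setting this equal to supply: 212.4 - 0.6Ps = -364 + 9Ps, so Ps = 1441/24.
Buyers pay Pb = 1441/24 − 29 = 745/24; Q' = -364 + 9·(1441/24) = 176.375.
ΔCS = ½(160.0625 + 176.375)(2795/48 − 745/24) = 4573.447265625; ΔPS = ½(160.0625 + 176.375)(1441/24 − 2795/48) = 304.896484375.
Government spending = 29 × 176.375 = 5114.875.
Net change = 4573.447265625 + 304.896484375 − 5114.875 = -236.53125. The loss equals the DWL triangle ½·29·16.3125.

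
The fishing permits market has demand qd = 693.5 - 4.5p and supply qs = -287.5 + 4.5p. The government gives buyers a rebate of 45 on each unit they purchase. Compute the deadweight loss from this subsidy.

Pre-subsidy: 693.5 - 4.5p = -287.5 + 4.5p gives p* = 109, q* = 203.
With the rebate, buyers effectively pay pb = ps − 45, where ps is the price sellers receive.
Demand in terms of ps becomes qd = 693.5 − 4.5(ps − 45) = 896 - 4.5ps. Setting this equal to supply: 896 - 4.5ps = -287.5 + 4.5ps, so ps = 131.5.
Buyers pay pb = 131.5 − 45 = 86.5; q' = -287.5 + 4.5·131.5 = 304.25.
The subsidy expands output by 304.25 − 203 = 101.25 past the efficient level; on those units the gap between marginal cost and willingness to pay runs from 0 up to 45.
DWL = ½ × 45 × 101.25 = 2278.125.

Deadweight loss = 2278.125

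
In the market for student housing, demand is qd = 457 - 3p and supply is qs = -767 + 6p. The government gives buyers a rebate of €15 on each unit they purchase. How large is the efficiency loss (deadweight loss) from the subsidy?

Deadweight loss = €225

Pre-subsidy: 457 - 3p = -767 + 6p gives p* = 136, q* = 49.
With the rebate, buyers effectively pay pb = ps − 15, where ps is the price sellers receive.
Demand in terms of ps becomes qd = 457 − 3(ps − 15) = 502 - 3ps. Setting this equal to supply: 502 - 3ps = -767 + 6ps, so ps = 141.
Buyers pay pb = 141 − 15 = 126; q' = -767 + 6·141 = 79.
The subsidy expands output by 79 − 49 = 30 past the efficient level; on those units the gap between marginal cost and willingness to pay runs from 0 up to 15.
DWL = ½ × 15 × 30 = 225.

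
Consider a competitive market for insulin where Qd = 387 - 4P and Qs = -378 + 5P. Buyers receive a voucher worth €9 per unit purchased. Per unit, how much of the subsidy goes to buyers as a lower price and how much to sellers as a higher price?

Pre-subsidy: 387 - 4P = -378 + 5P gives P* = 85, Q* = 47.
With the rebate, buyers effectively pay Pb = Ps − 9, where Ps is the price sellers receive.
Demand in terms of Ps becomes Qd = 387 − 4(Ps − 9) = 423 - 4Ps. Setting this equal to supply: 423 - 4Ps = -378 + 5Ps, so Ps = 89.
Buyers pay Pb = 89 − 9 = 80; Q' = -378 + 5·89 = 67.
Buyers' price falls by P* − Pb = 85 − 80 = 5; sellers' price rises by Ps − P* = 89 − 85 = 4.

Buyers gain €5 per unit; sellers gain €4 per unit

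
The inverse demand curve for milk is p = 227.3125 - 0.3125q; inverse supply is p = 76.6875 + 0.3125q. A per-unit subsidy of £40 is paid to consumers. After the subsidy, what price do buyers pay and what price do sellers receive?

Buyers pay £132; sellers receive £172

Pre-subsidy: 227.3125 - 0.3125q = 76.6875 + 0.3125q gives q* = 241 and p* = 152.
With the rebate, buyers effectively pay pb = ps − 40, where ps is the price sellers receive.
On the curves, pb = 227.3125 - 0.3125q and ps = 76.6875 + 0.3125q; the wedge ps − pb = 40 gives 76.6875 + 0.3125q − (227.3125 - 0.3125q) = 40, so q' = 305.
Then pb = 227.3125 − 0.3125·305 = 132 and ps = 76.6875 + 0.3125·305 = 172.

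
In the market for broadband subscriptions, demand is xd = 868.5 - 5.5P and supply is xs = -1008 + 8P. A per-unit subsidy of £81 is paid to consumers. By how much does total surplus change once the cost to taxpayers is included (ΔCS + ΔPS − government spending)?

Pre-subsidy: 868.5 - 5.5P = -1008 + 8P gives P* = 139, x* = 104.
With the rebate, buyers effectively pay Pb = Ps − 81, where Ps is the price sellers receive.
Demand in terms of Ps becomes xd = 868.5 − 5.5(Ps − 81) = 1314 - 5.5Ps. Setting this equal to supply: 1314 - 5.5Ps = -1008 + 8Ps, so Ps = 172.
Buyers pay Pb = 172 − 81 = 91; x' = -1008 + 8·172 = 368.
ΔCS = ½(104 + 368)(139 − 91) = 11328; ΔPS = ½(104 + 368)(172 − 139) = 7788.
Government spending = 81 × 368 = 29808.
Net change = 11328 + 7788 − 29808 = -10692. The loss equals the DWL triangle ½·81·264.

Net change in total surplus = -£10692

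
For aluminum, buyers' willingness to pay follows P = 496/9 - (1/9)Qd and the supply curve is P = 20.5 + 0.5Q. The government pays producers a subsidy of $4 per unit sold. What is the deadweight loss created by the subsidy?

Deadweight loss = 144/11

Pre-subsidy: 496/9 - (1/9)Q = 20.5 + 0.5Q gives Q* = 623/11 and P* = 537/11.
With the subsidy, sellers receive Ps = Pb + 4 for each unit, where Pb is the price buyers pay.
On the curves, Pb = 496/9 - (1/9)Q and Ps = 20.5 + 0.5Q; the wedge Ps − Pb = 4 gives 20.5 + 0.5Q − (496/9 - (1/9)Q) = 4, so Q' = 695/11.
Then Pb = 496/9 − (1/9)·(695/11) = 529/11 and Ps = 20.5 + 0.5·(695/11) = 573/11.
The subsidy expands output by 695/11 − 623/11 = 72/11 past the efficient level; on those units the gap between marginal cost and willingness to pay runs from 0 up to 4.
DWL = ½ × 4 × 72/11 = 144/11.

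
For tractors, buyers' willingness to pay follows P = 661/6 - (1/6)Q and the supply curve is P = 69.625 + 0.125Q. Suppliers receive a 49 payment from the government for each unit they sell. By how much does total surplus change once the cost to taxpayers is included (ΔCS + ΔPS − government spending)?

Pre-subsidy: 661/6 - (1/6)Q = 69.625 + 0.125Q gives Q* = 139 and P* = 87.
With the subsidy, sellers receive Ps = Pb + 49 for each unit, where Pb is the price buyers pay.
On the curves, Pb = 661/6 - (1/6)Q and Ps = 69.625 + 0.125Q; the wedge Ps − Pb = 49 gives 69.625 + 0.125Q − (661/6 - (1/6)Q) = 49, so Q' = 307.
Then Pb = 661/6 − (1/6)·307 = 59 and Ps = 69.625 + 0.125·307 = 108.
ΔCS = ½(139 + 307)(87 − 59) = 6244; ΔPS = ½(139 + 307)(108 − 87) = 4683.
Government spending = 49 × 307 = 15043.
Net change = 6244 + 4683 − 15043 = -4116. The loss equals the DWL triangle ½·49·168.

Net change in total surplus = -4116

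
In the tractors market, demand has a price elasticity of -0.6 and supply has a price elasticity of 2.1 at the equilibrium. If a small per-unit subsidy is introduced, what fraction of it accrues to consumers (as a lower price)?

For a small subsidy around the equilibrium, the benefit split depends on the relative slopes, which at a point are proportional to the elasticities.
Buyer share = εs/(εs + |εd|) = 2.1/(2.1 + 0.6) = 7/9; seller share = |εd|/(εs + |εd|) = 2/9.

Consumer share = 7/9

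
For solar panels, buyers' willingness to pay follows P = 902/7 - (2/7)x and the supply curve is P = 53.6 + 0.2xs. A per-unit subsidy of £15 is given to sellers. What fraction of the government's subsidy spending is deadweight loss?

Pre-subsidy: 902/7 - (2/7)x = 53.6 + 0.2x gives x* = 2634/17 and P* = 1438/17.
With the subsidy, sellers receive Ps = Pb + 15 for each unit, where Pb is the price buyers pay.
On the curves, Pb = 902/7 - (2/7)x and Ps = 53.6 + 0.2x; the wedge Ps − Pb = 15 gives 53.6 + 0.2x − (902/7 - (2/7)x) = 15, so x' = 3159/17.
Then Pb = 902/7 − (2/7)·(3159/17) = 1288/17 and Ps = 53.6 + 0.2·(3159/17) = 1543/17.
ΔCS = ½(2634/17 + 3159/17)(1438/17 − 1288/17) = 434475/289; ΔPS = ½(2634/17 + 3159/17)(1543/17 − 1438/17) = 608265/578.
Government spending = 15 × 3159/17 = 47385/17.
DWL = ½ × 15 × (3159/17 − 2634/17) = 7875/34; fraction = (7875/34) / (47385/17) = 175/2106.

DWL / government spending = 175/2106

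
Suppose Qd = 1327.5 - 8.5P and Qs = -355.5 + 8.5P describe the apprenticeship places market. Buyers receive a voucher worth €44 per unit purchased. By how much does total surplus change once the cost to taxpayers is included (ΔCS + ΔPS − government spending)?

Net change in total surplus = -€4114

Pre-subsidy: 1327.5 - 8.5P = -355.5 + 8.5P gives P* = 99, Q* = 486.
With the rebate, buyers effectively pay Pb = Ps − 44, where Ps is the price sellers receive.
Demand in terms of Ps becomes Qd = 1327.5 − 8.5(Ps − 44) = 1701.5 - 8.5Ps. Setting this equal to supply: 1701.5 - 8.5Ps = -355.5 + 8.5Ps, so Ps = 121.
Buyers pay Pb = 121 − 44 = 77; Q' = -355.5 + 8.5·121 = 673.
ΔCS = ½(486 + 673)(99 − 77) = 12749; ΔPS = ½(486 + 673)(121 − 99) = 12749.
Government spending = 44 × 673 = 29612.
Net change = 12749 + 12749 − 29612 = -4114. The loss equals the DWL triangle ½·44·187.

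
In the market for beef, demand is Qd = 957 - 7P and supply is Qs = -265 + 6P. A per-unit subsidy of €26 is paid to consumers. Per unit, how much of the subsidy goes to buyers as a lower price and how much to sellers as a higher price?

Pre-subsidy: 957 - 7P = -265 + 6P gives P* = 94, Q* = 299.
With the rebate, buyers effectively pay Pb = Ps − 26, where Ps is the price sellers receive.
Demand in terms of Ps becomes Qd = 957 − 7(Ps − 26) = 1139 - 7Ps. Setting this equal to supply: 1139 - 7Ps = -265 + 6Ps, so Ps = 108.
Buyers pay Pb = 108 − 26 = 82; Q' = -265 + 6·108 = 383.
Buyers' price falls by P* − Pb = 94 − 82 = 12; sellers' price rises by Ps − P* = 108 − 94 = 14.

Buyers gain €12 per unit; sellers gain €14 per unit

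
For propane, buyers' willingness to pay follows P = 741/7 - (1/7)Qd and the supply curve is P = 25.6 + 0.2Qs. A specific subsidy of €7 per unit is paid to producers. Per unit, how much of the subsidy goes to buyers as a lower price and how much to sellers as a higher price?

Pre-subsidy: 741/7 - (1/7)Q = 25.6 + 0.2Q gives Q* = 2809/12 and P* = 869/12.
With the subsidy, sellers receive Ps = Pb + 7 for each unit, where Pb is the price buyers pay.
On the curves, Pb = 741/7 - (1/7)Q and Ps = 25.6 + 0.2Q; the wedge Ps − Pb = 7 gives 25.6 + 0.2Q − (741/7 - (1/7)Q) = 7, so Q' = 254.5.
Then Pb = 741/7 − (1/7)·254.5 = 69.5 and Ps = 25.6 + 0.2·254.5 = 76.5.
Buyers' price falls by P* − Pb = 869/12 − 69.5 = 35/12; sellers' price rises by Ps − P* = 76.5 − 869/12 = 49/12.

Buyers gain 35/12 per unit; sellers gain 49/12 per unit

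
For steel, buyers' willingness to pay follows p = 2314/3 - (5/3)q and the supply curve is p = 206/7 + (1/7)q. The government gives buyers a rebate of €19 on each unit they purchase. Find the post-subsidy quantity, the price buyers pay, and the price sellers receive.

Pre-subsidy: 2314/3 - (5/3)q = 206/7 + (1/7)q gives q* = 410 and p* = 88.
With the rebate, buyers effectively pay pb = ps − 19, where ps is the price sellers receive.
On the curves, pb = 2314/3 - (5/3)q and ps = 206/7 + (1/7)q; the wedge ps − pb = 19 gives 206/7 + (1/7)q − (2314/3 - (5/3)q) = 19, so q' = 420.5.
Then pb = 2314/3 − (5/3)·420.5 = 70.5 and ps = 206/7 + (1/7)·420.5 = 89.5.

q' = 420.5; buyers pay €70.5; sellers receive €89.5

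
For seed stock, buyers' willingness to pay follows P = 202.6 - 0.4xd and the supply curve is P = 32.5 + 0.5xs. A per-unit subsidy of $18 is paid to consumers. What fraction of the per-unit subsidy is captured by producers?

Producer share = 5/9

Pre-subsidy: 202.6 - 0.4x = 32.5 + 0.5x gives x* = 189 and P* = 127.
With the rebate, buyers effectively pay Pb = Ps − 18, where Ps is the price sellers receive.
On the curves, Pb = 202.6 - 0.4x and Ps = 32.5 + 0.5x; the wedge Ps − Pb = 18 gives 32.5 + 0.5x − (202.6 - 0.4x) = 18, so x' = 209.
Then Pb = 202.6 − 0.4·209 = 119 and Ps = 32.5 + 0.5·209 = 137.
Buyers' price falls by P* − Pb = 127 − 119 = 8; sellers' price rises by Ps − P* = 137 − 127 = 10.
So producers capture 10/18 = 5/9 of each unit of subsidy.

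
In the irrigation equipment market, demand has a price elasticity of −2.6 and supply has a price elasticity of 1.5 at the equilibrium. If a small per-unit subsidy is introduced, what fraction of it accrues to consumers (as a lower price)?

For a small subsidy around the equilibrium, the benefit split depends on the relative slopes, which at a point are proportional to the elasticities.
Buyer share = εs/(εs + |εd|) = 1.5/(1.5 + 2.6) = 15/41; seller share = |εd|/(εs + |εd|) = 26/41.

Consumer share = 15/41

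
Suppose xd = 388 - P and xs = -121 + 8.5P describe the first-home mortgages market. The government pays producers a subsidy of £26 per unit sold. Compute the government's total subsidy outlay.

Pre-subsidy: 388 - P = -121 + 8.5P gives P* = 1018/19, x* = 6354/19.
With the subsidy, sellers receive Ps = Pb + 26 for each unit, where Pb is the price buyers pay.
Supply in terms of Pb becomes xs = -121 + 8.5(Pb + 26) = 100 + 8.5Pb. Setting this equal to demand: 388 - Pb = 100 + 8.5Pb, so Pb = 576/19.
Sellers receive Ps = 576/19 + 26 = 1070/19; x' = 388 − 1·(576/19) = 6796/19.
Government outlay = subsidy × quantity = 26 × 6796/19 = 176696/19.

Government cost = 176696/19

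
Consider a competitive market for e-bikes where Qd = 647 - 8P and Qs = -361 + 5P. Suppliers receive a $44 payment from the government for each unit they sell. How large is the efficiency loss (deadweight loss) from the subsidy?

Pre-subsidy: 647 - 8P = -361 + 5P gives P* = 1008/13, Q* = 347/13.
With the subsidy, sellers receive Ps = Pb + 44 for each unit, where Pb is the price buyers pay.
Supply in terms of Pb becomes Qs = -361 + 5(Pb + 44) = -141 + 5Pb. Setting this equal to demand: 647 - 8Pb = -141 + 5Pb, so Pb = 788/13.
Sellers receive Ps = 788/13 + 44 = 1360/13; Q' = 647 − 8·(788/13) = 2107/13.
The subsidy expands output by 2107/13 − 347/13 = 1760/13 past the efficient level; on those units the gap between marginal cost and willingness to pay runs from 0 up to 44.
DWL = ½ × 44 × 1760/13 = 38720/13.

Deadweight loss = 38720/13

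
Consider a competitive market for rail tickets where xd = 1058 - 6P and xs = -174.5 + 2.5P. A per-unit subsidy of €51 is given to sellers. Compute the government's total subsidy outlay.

Pre-subsidy: 1058 - 6P = -174.5 + 2.5P gives P* = 145, x* = 188.
With the subsidy, sellers receive Ps = Pb + 51 for each unit, where Pb is the price buyers pay.
Supply in terms of Pb becomes xs = -174.5 + 2.5(Pb + 51) = -47 + 2.5Pb. Setting this equal to demand: 1058 - 6Pb = -47 + 2.5Pb, so Pb = 130.
Sellers receive Ps = 130 + 51 = 181; x' = 1058 − 6·130 = 278.
Government outlay = subsidy × quantity = 51 × 278 = 14178.

Government cost = €14178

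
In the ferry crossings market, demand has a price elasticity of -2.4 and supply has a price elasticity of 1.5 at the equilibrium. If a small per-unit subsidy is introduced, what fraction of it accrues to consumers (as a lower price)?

For a small subsidy around the equilibrium, the benefit split depends on the relative slopes, which at a point are proportional to the elasticities.
Buyer share = εs/(εs + |εd|) = 1.5/(1.5 + 2.4) = 5/13; seller share = |εd|/(εs + |εd|) = 8/13.

Consumer share = 5/13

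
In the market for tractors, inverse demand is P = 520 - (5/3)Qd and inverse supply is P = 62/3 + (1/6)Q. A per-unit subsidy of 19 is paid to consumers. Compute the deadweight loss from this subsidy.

Deadweight loss = 1083/11

Pre-subsidy: 520 - (5/3)Q = 62/3 + (1/6)Q gives Q* = 2996/11 and P* = 2180/33.
With the rebate, buyers effectively pay Pb = Ps − 19, where Ps is the price sellers receive.
On the curves, Pb = 520 - (5/3)Q and Ps = 62/3 + (1/6)Q; the wedge Ps − Pb = 19 gives 62/3 + (1/6)Q − (520 - (5/3)Q) = 19, so Q' = 3110/11.
Then Pb = 520 − (5/3)·(3110/11) = 1610/33 and Ps = 62/3 + (1/6)·(3110/11) = 2237/33.
The subsidy expands output by 3110/11 − 2996/11 = 114/11 past the efficient level; on those units the gap between marginal cost and willingness to pay runs from 0 up to 19.
DWL = ½ × 19 × 114/11 = 1083/11.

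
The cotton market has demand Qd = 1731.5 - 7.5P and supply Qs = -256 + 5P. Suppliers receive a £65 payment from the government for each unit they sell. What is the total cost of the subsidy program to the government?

Government cost = £47710

Pre-subsidy: 1731.5 - 7.5P = -256 + 5P gives P* = 159, Q* = 539.
With the subsidy, sellers receive Ps = Pb + 65 for each unit, where Pb is the price buyers pay.
Supply in terms of Pb becomes Qs = -256 + 5(Pb + 65) = 69 + 5Pb. Setting this equal to demand: 1731.5 - 7.5Pb = 69 + 5Pb, so Pb = 133.
Sellers receive Ps = 133 + 65 = 198; Q' = 1731.5 − 7.5·133 = 734.
Government outlay = subsidy × quantity = 65 × 734 = 47710.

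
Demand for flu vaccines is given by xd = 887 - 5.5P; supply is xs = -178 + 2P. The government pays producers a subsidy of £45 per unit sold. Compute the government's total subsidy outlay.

Government cost = £7740

Pre-subsidy: 887 - 5.5P = -178 + 2P gives P* = 142, x* = 106.
With the subsidy, sellers receive Ps = Pb + 45 for each unit, where Pb is the price buyers pay.
Supply in terms of Pb becomes xs = -178 + 2(Pb + 45) = -88 + 2Pb. Setting this equal to demand: 887 - 5.5Pb = -88 + 2Pb, so Pb = 130.
Sellers receive Ps = 130 + 45 = 175; x' = 887 − 5.5·130 = 172.
Government outlay = subsidy × quantity = 45 × 172 = 7740.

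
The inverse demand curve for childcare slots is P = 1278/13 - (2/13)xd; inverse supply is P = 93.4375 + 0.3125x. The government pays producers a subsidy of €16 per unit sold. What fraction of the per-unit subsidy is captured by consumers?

Pre-subsidy: 1278/13 - (2/13)x = 93.4375 + 0.3125x gives x* = 1013/97 and P* = 9380/97.
With the subsidy, sellers receive Ps = Pb + 16 for each unit, where Pb is the price buyers pay.
On the curves, Pb = 1278/13 - (2/13)x and Ps = 93.4375 + 0.3125x; the wedge Ps − Pb = 16 gives 93.4375 + 0.3125x − (1278/13 - (2/13)x) = 16, so x' = 4341/97.
Then Pb = 1278/13 − (2/13)·(4341/97) = 8868/97 and Ps = 93.4375 + 0.3125·(4341/97) = 10420/97.
Buyers' price falls by P* − Pb = 9380/97 − 8868/97 = 512/97; sellers' price rises by Ps − P* = 10420/97 − 9380/97 = 1040/97.
So consumers capture (512/97)/16 = 32/97 of each unit of subsidy.

Consumer share = 32/97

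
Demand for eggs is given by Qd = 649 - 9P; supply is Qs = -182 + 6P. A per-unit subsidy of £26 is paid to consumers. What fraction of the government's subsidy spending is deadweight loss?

DWL / government spending = 117/610

Pre-subsidy: 649 - 9P = -182 + 6P gives P* = 55.4, Q* = 150.4.
With the rebate, buyers effectively pay Pb = Ps − 26, where Ps is the price sellers receive.
Demand in terms of Ps becomes Qd = 649 − 9(Ps − 26) = 883 - 9Ps. Setting this equal to supply: 883 - 9Ps = -182 + 6Ps, so Ps = 71.
Buyers pay Pb = 71 − 26 = 45; Q' = -182 + 6·71 = 244.
ΔCS = ½(150.4 + 244)(55.4 − 45) = 2050.88; ΔPS = ½(150.4 + 244)(71 − 55.4) = 3076.32.
Government spending = 26 × 244 = 6344.
DWL = ½ × 26 × (244 − 150.4) = 1216.8; fraction = 1216.8 / 6344 = 117/610.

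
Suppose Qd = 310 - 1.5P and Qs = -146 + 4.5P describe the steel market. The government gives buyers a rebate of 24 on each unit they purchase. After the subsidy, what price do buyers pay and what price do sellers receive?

Buyers pay 58; sellers receive 82

Pre-subsidy: 310 - 1.5P = -146 + 4.5P gives P* = 76, Q* = 196.
With the rebate, buyers effectively pay Pb = Ps − 24, where Ps is the price sellers receive.
Demand in terms of Ps becomes Qd = 310 − 1.5(Ps − 24) = 346 - 1.5Ps. Setting this equal to supply: 346 - 1.5Ps = -146 + 4.5Ps, so Ps = 82.
Buyers pay Pb = 82 − 24 = 58; Q' = -146 + 4.5·82 = 223.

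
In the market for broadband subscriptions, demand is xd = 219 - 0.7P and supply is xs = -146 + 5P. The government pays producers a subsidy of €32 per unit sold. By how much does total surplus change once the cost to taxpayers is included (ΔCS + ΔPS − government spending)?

Pre-subsidy: 219 - 0.7P = -146 + 5P gives P* = 3650/57, x* = 9928/57.
With the subsidy, sellers receive Ps = Pb + 32 for each unit, where Pb is the price buyers pay.
Supply in terms of Pb becomes xs = -146 + 5(Pb + 32) = 14 + 5Pb. Setting this equal to demand: 219 - 0.7Pb = 14 + 5Pb, so Pb = 2050/57.
Sellers receive Ps = 2050/57 + 32 = 3874/57; x' = 219 − 0.7·(2050/57) = 11048/57.
ΔCS = ½(9928/57 + 11048/57)(3650/57 − 2050/57) = 294400/57; ΔPS = ½(9928/57 + 11048/57)(3874/57 − 3650/57) = 41216/57.
Government spending = 32 × 11048/57 = 353536/57.
Net change = 294400/57 + 41216/57 − 353536/57 = -17920/57. The loss equals the DWL triangle ½·32·1120/57.

Net change in total surplus = -17920/57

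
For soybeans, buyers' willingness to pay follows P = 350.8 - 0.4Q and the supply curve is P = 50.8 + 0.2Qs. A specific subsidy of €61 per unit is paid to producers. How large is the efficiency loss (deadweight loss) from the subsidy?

Pre-subsidy: 350.8 - 0.4Q = 50.8 + 0.2Q gives Q* = 500 and P* = 150.8.
With the subsidy, sellers receive Ps = Pb + 61 for each unit, where Pb is the price buyers pay.
On the curves, Pb = 350.8 - 0.4Q and Ps = 50.8 + 0.2Q; the wedge Ps − Pb = 61 gives 50.8 + 0.2Q − (350.8 - 0.4Q) = 61, so Q' = 1805/3.
Then Pb = 350.8 − 0.4·(1805/3) = 1652/15 and Ps = 50.8 + 0.2·(1805/3) = 2567/15.
The subsidy expands output by 1805/3 − 500 = 305/3 past the efficient level; on those units the gap between marginal cost and willingness to pay runs from 0 up to 61.
DWL = ½ × 61 × 305/3 = 18605/6.

Deadweight loss = 18605/6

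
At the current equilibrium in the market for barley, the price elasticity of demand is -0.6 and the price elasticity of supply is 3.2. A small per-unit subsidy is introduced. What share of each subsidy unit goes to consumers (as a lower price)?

Consumer share = 16/19

For a small subsidy around the equilibrium, the benefit split depends on the relative slopes, which at a point are proportional to the elasticities.
Buyer share = εs/(εs + |εd|) = 3.2/(3.2 + 0.6) = 16/19; seller share = |εd|/(εs + |εd|) = 3/19.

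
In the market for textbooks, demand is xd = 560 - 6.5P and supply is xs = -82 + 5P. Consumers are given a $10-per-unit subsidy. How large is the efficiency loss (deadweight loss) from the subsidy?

Deadweight loss = 3250/23

Pre-subsidy: 560 - 6.5P = -82 + 5P gives P* = 1284/23, x* = 4534/23.
With the rebate, buyers effectively pay Pb = Ps − 10, where Ps is the price sellers receive.
Demand in terms of Ps becomes xd = 560 − 6.5(Ps − 10) = 625 - 6.5Ps. Setting this equal to supply: 625 - 6.5Ps = -82 + 5Ps, so Ps = 1414/23.
Buyers pay Pb = 1414/23 − 10 = 1184/23; x' = -82 + 5·(1414/23) = 5184/23.
The subsidy expands output by 5184/23 − 4534/23 = 650/23 past the efficient level; on those units the gap between marginal cost and willingness to pay runs from 0 up to 10.
DWL = ½ × 10 × 650/23 = 3250/23.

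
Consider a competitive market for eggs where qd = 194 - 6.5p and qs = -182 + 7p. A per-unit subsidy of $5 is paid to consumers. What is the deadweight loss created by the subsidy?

Deadweight loss = 2275/54

Pre-subsidy: 194 - 6.5p = -182 + 7p gives p* = 752/27, q* = 350/27.
With the rebate, buyers effectively pay pb = ps − 5, where ps is the price sellers receive.
Demand in terms of ps becomes qd = 194 − 6.5(ps − 5) = 226.5 - 6.5ps. Setting this equal to supply: 226.5 - 6.5ps = -182 + 7ps, so ps = 817/27.
Buyers pay pb = 817/27 − 5 = 682/27; q' = -182 + 7·(817/27) = 805/27.
The subsidy expands output by 805/27 − 350/27 = 455/27 past the efficient level; on those units the gap between marginal cost and willingness to pay runs from 0 up to 5.
DWL = ½ × 5 × 455/27 = 2275/54.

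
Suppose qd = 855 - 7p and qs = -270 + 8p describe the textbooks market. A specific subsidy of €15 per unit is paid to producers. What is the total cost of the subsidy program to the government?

Government cost = €5790

Pre-subsidy: 855 - 7p = -270 + 8p gives p* = 75, q* = 330.
With the subsidy, sellers receive ps = pb + 15 for each unit, where pb is the price buyers pay.
Supply in terms of pb becomes qs = -270 + 8(pb + 15) = -150 + 8pb. Setting this equal to demand: 855 - 7pb = -150 + 8pb, so pb = 67.
Sellers receive ps = 67 + 15 = 82; q' = 855 − 7·67 = 386.
Government outlay = subsidy × quantity = 15 × 386 = 5790.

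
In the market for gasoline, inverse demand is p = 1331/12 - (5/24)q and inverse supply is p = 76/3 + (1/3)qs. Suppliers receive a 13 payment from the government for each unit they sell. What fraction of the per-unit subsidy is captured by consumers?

Pre-subsidy: 1331/12 - (5/24)q = 76/3 + (1/3)q gives q* = 158 and p* = 78.
With the subsidy, sellers receive ps = pb + 13 for each unit, where pb is the price buyers pay.
On the curves, pb = 1331/12 - (5/24)q and ps = 76/3 + (1/3)q; the wedge ps − pb = 13 gives 76/3 + (1/3)q − (1331/12 - (5/24)q) = 13, so q' = 182.
Then pb = 1331/12 − (5/24)·182 = 73 and ps = 76/3 + (1/3)·182 = 86.
Buyers' price falls by p* − pb = 78 − 73 = 5; sellers' price rises by ps − p* = 86 − 78 = 8.
So consumers capture 5/13 = 5/13 of each unit of subsidy.

Consumer share = 5/13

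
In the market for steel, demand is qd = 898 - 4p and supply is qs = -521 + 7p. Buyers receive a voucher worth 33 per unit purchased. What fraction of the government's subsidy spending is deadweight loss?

Pre-subsidy: 898 - 4p = -521 + 7p gives p* = 129, q* = 382.
With the rebate, buyers effectively pay pb = ps − 33, where ps is the price sellers receive.
Demand in terms of ps becomes qd = 898 − 4(ps − 33) = 1030 - 4ps. Setting this equal to supply: 1030 - 4ps = -521 + 7ps, so ps = 141.
Buyers pay pb = 141 − 33 = 108; q' = -521 + 7·141 = 466.
ΔCS = ½(382 + 466)(129 − 108) = 8904; ΔPS = ½(382 + 466)(141 − 129) = 5088.
Government spending = 33 × 466 = 15378.
DWL = ½ × 33 × (466 − 382) = 1386; fraction = 1386 / 15378 = 21/233.

DWL / government spending = 21/233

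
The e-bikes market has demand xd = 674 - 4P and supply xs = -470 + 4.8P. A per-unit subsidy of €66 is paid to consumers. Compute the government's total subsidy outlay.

Government cost = €19668

Pre-subsidy: 674 - 4P = -470 + 4.8P gives P* = 130, x* = 154.
With the rebate, buyers effectively pay Pb = Ps − 66, where Ps is the price sellers receive.
Demand in terms of Ps becomes xd = 674 − 4(Ps − 66) = 938 - 4Ps. Setting this equal to supply: 938 - 4Ps = -470 + 4.8Ps, so Ps = 160.
Buyers pay Pb = 160 − 66 = 94; x' = -470 + 4.8·160 = 298.
Government outlay = subsidy × quantity = 66 × 298 = 19668.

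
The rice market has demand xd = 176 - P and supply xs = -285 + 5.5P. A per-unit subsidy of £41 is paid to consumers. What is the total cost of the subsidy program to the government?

Pre-subsidy: 176 - P = -285 + 5.5P gives P* = 922/13, x* = 1366/13.
With the rebate, buyers effectively pay Pb = Ps − 41, where Ps is the price sellers receive.
Demand in terms of Ps becomes xd = 176 − 1(Ps − 41) = 217 - Ps. Setting this equal to supply: 217 - Ps = -285 + 5.5Ps, so Ps = 1004/13.
Buyers pay Pb = 1004/13 − 41 = 471/13; x' = -285 + 5.5·(1004/13) = 1817/13.
Government outlay = subsidy × quantity = 41 × 1817/13 = 74497/13.

Government cost = 74497/13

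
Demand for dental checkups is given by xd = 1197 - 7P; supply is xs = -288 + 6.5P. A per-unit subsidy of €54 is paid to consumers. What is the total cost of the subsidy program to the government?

Government cost = €32886

Pre-subsidy: 1197 - 7P = -288 + 6.5P gives P* = 110, x* = 427.
With the rebate, buyers effectively pay Pb = Ps − 54, where Ps is the price sellers receive.
Demand in terms of Ps becomes xd = 1197 − 7(Ps − 54) = 1575 - 7Ps. Setting this equal to supply: 1575 - 7Ps = -288 + 6.5Ps, so Ps = 138.
Buyers pay Pb = 138 − 54 = 84; x' = -288 + 6.5·138 = 609.
Government outlay = subsidy × quantity = 54 × 609 = 32886.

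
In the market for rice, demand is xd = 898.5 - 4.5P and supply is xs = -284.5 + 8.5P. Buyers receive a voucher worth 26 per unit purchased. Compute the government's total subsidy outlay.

Pre-subsidy: 898.5 - 4.5P = -284.5 + 8.5P gives P* = 91, x* = 489.
With the rebate, buyers effectively pay Pb = Ps − 26, where Ps is the price sellers receive.
Demand in terms of Ps becomes xd = 898.5 − 4.5(Ps − 26) = 1015.5 - 4.5Ps. Setting this equal to supply: 1015.5 - 4.5Ps = -284.5 + 8.5Ps, so Ps = 100.
Buyers pay Pb = 100 − 26 = 74; x' = -284.5 + 8.5·100 = 565.5.
Government outlay = subsidy × quantity = 26 × 565.5 = 14703.

Government cost = 14703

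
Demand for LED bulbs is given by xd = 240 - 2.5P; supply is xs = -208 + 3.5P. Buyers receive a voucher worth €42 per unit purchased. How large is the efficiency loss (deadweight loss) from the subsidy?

Pre-subsidy: 240 - 2.5P = -208 + 3.5P gives P* = 224/3, x* = 160/3.
With the rebate, buyers effectively pay Pb = Ps − 42, where Ps is the price sellers receive.
Demand in terms of Ps becomes xd = 240 − 2.5(Ps − 42) = 345 - 2.5Ps. Setting this equal to supply: 345 - 2.5Ps = -208 + 3.5Ps, so Ps = 553/6.
Buyers pay Pb = 553/6 − 42 = 301/6; x' = -208 + 3.5·(553/6) = 1375/12.
The subsidy expands output by 1375/12 − 160/3 = 61.25 past the efficient level; on those units the gap between marginal cost and willingness to pay runs from 0 up to 42.
DWL = ½ × 42 × 61.25 = 1286.25.

Deadweight loss = €1286.25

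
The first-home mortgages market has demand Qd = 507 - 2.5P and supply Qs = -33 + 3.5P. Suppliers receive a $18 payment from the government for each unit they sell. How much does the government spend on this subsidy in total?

Pre-subsidy: 507 - 2.5P = -33 + 3.5P gives P* = 90, Q* = 282.
With the subsidy, sellers receive Ps = Pb + 18 for each unit, where Pb is the price buyers pay.
Supply in terms of Pb becomes Qs = -33 + 3.5(Pb + 18) = 30 + 3.5Pb. Setting this equal to demand: 507 - 2.5Pb = 30 + 3.5Pb, so Pb = 79.5.
Sellers receive Ps = 79.5 + 18 = 97.5; Q' = 507 − 2.5·79.5 = 308.25.
Government outlay = subsidy × quantity = 18 × 308.25 = 5548.5.

Government cost = $5548.5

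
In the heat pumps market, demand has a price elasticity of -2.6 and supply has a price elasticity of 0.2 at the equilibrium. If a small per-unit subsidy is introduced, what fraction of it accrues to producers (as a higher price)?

Producer share = 13/14

For a small subsidy around the equilibrium, the benefit split depends on the relative slopes, which at a point are proportional to the elasticities.
Buyer share = εs/(εs + |εd|) = 0.2/(0.2 + 2.6) = 1/14; seller share = |εd|/(εs + |εd|) = 13/14.
So producers capture 13/14 of the subsidy.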